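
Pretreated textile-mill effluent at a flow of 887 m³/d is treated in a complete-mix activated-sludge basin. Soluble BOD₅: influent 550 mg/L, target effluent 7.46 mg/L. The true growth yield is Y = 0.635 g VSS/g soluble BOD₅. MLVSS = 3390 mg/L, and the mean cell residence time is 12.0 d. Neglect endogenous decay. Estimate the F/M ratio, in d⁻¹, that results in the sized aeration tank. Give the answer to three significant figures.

F/M ≈ 0.133 d⁻¹

With k_d = 0 the design equation reduces to V = Y Q (S₀−S) θ_c / X = 0.635 × 887 × (550 − 7.46) × 12.0 / 3390 = 1082 m³.
Food-to-microorganism ratio F/M = Q S₀ / (V X) = 887 × 550 / (1082 × 3390) = 0.1330 d⁻¹.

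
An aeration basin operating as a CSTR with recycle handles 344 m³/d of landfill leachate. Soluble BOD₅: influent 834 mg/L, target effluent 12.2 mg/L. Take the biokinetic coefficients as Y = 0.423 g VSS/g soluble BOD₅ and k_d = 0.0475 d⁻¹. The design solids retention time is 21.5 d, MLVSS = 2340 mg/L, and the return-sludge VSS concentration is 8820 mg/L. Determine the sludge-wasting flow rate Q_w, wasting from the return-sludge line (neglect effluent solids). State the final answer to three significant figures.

From the SRT design equation V = Y Q (S₀−S) θ_c / [X (1 + k_d θ_c)] = 0.423 × 344 × (834 − 12.2) × 21.5 / [2340 × (1 + 0.0475 × 21.5)] = 2.57×10^6 / 4730 = 543.6 m³.
Wasting from the return line (neglecting effluent solids): Q_w = V·X / (θ_c·X_r) = 543.6 × 2340 / (21.5 × 8820) = 6.708 m³/d.

Q_w ≈ 6.71 m³/d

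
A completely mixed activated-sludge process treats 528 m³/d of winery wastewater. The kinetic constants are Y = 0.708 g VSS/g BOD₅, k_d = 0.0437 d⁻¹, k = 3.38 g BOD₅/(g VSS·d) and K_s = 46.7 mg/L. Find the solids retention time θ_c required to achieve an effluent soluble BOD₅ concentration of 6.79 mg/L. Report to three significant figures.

Specific growth rate at S = 6.79 mg/L: μ = YkS/(K_s+S) = 0.708·3.38·6.79/(46.7+6.79) = 0.3038 d⁻¹.
θ_c = 1/(μ − k_d) = 1/(0.3038 − 0.0437) = 1/0.2601 = 3.845 d.

θ_c ≈ 3.85 d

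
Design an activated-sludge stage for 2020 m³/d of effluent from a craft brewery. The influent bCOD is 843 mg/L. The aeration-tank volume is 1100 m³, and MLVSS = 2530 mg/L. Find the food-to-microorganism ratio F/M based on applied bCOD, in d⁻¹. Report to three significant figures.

Food-to-microorganism ratio F/M = Q S₀ / (V X) = 2020 × 843 / (1100 × 2530) = 0.6119 d⁻¹.

F/M ≈ 0.612 d⁻¹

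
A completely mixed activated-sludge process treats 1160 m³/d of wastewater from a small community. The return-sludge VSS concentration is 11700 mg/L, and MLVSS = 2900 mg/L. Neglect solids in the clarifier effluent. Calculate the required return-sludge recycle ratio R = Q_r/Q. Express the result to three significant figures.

Solids balance on the clarifier gives (1+R)X = R·X_r, so R = X/(X_r − X) = 2900 / (11700 − 2900) = 0.3295.

R ≈ 0.330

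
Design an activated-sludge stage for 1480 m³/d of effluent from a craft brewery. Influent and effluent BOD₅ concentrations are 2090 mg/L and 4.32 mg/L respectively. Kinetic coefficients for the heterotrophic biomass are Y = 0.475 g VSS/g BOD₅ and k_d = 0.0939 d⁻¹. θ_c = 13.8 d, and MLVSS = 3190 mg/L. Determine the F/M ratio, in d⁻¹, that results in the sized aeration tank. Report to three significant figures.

F/M ≈ 0.351 d⁻¹

Rearranging the biomass balance for a CMAS with decay, V = Y·Q·ΔS·θ_c / [X·(1+k_d θ_c)] = 0.475 × 1480 × (2090 − 4.32) × 13.8 / [3190 × (1 + 0.0939 × 13.8)] = 2.02×10^7 / 7324 = 2763 m³.
F/M = applied load / biomass = Q·S₀/(V·X) = 1480 × 2090 / (2763 × 3190) = 0.3510 d⁻¹.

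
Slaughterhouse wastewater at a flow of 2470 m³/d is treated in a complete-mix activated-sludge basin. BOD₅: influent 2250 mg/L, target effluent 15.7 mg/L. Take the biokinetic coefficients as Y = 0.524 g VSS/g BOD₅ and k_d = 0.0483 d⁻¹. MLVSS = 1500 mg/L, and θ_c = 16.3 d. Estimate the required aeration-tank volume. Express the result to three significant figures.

From the SRT design equation V = Y Q (S₀−S) θ_c / [X (1 + k_d θ_c)] = 0.524 × 2470 × (2250 − 15.7) × 16.3 / [1500 × (1 + 0.0483 × 16.3)] = 4.71×10^7 / 2681 = 17582 m³.

V ≈ 17600 m³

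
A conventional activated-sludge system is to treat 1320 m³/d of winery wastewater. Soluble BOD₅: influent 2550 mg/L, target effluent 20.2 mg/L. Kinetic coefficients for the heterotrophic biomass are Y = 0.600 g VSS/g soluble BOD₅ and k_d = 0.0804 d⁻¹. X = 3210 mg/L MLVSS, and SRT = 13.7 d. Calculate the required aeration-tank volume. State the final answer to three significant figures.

Rearranging the biomass balance for a CMAS with decay, V = Y·Q·ΔS·θ_c / [X·(1+k_d θ_c)] = 0.600 × 1320 × (2550 − 20.2) × 13.7 / [3210 × (1 + 0.0804 × 13.7)] = 2.74×10^7 / 6746 = 4069 m³.

V ≈ 4070 m³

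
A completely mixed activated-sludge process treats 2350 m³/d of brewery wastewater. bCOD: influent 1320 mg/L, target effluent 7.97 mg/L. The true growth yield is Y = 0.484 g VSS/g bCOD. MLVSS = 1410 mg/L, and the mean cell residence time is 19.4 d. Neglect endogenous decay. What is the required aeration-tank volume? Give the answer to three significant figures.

V ≈ 20500 m³

Biomass mass balance (decay neglected): V·X = Y·Q·(S₀ − S)·θ_c, so V = 0.484 × 2350 × (1320 − 7.97) × 19.4 / 1410 = 20532 m³.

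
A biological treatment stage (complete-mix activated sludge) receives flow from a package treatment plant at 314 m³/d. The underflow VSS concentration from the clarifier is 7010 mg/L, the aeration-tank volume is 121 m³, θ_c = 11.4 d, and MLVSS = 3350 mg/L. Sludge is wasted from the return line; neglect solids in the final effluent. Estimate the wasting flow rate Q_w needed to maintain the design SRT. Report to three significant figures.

Q_w = (V·X)/(θ_c X_r) = 121.0 × 3350 / (11.4 × 7010) = 5.072 m³/d.

Q_w ≈ 5.07 m³/d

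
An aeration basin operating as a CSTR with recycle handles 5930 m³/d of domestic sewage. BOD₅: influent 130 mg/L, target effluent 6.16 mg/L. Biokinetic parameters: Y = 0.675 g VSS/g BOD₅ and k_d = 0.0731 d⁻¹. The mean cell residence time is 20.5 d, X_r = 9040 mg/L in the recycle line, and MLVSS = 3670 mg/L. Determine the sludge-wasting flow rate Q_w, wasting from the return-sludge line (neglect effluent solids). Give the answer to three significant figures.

From the SRT design equation V = Y Q (S₀−S) θ_c / [X (1 + k_d θ_c)] = 0.675 × 5930 × (130 − 6.16) × 20.5 / [3670 × (1 + 0.0731 × 20.5)] = 1.02×10^7 / 9170 = 1108 m³.
θ_c = V·X/(Q_w·X_r) when wasting from the recycle, so Q_w = V·X/(θ_c·X_r) = 1108 × 3670 / (20.5 × 9040) = 21.95 m³/d.

Q_w ≈ 21.9 m³/d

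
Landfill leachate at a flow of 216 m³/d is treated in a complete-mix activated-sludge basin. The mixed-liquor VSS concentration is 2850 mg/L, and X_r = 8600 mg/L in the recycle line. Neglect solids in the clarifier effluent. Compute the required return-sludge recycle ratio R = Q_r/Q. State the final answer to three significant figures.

Mass balance around the secondary clarifier (neglecting effluent solids): R = X / (X_r − X) = 2850 / (8600 − 2850) = 0.4957.

R ≈ 0.496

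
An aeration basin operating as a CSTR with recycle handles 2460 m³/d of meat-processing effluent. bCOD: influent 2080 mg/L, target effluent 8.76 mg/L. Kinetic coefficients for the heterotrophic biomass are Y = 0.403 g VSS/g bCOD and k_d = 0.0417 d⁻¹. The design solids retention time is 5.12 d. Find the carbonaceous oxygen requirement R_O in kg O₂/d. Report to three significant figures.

R_O ≈ 2690 kg O₂/d

Correct the yield for decay: Y_obs = Y/(1 + k_d θ_c) = 0.403 / (1 + 0.0417 × 5.12) = 0.403 / 1.214 = 0.3321.
Mass of bCOD removed per day: Q(S₀ − S) = 2460 × 2071 g/m³ = 5095 kg/d.
P_X = Y_obs·Q·(S₀ − S) = 0.3321 × 5095 = 1692 kg VSS/d.
R_O = Q·ΔS − 1.42 P_X = 5095 − 2403 = 2692 kg O₂/d.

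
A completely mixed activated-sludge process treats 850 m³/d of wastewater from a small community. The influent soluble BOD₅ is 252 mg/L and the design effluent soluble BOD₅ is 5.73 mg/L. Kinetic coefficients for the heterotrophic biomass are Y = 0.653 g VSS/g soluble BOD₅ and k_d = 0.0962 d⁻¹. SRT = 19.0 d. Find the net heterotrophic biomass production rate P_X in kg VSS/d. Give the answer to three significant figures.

The observed yield is Y_obs = Y/(1 + k_d·θ_c) = 0.653 / (1 + 0.0962 × 19.0) = 0.653 / 2.828 = 0.2309 g VSS per g soluble BOD₅ removed.
Substrate removed = Q·(S₀ − S) = 850 m³/d × (252 − 5.73) g/m³ = 2.09×10^5 g/d = 209.3 kg/d.
Net biomass production P_X = Y_obs × Q·(S₀ − S) = 0.2309 × 209.3 = 48.34 kg VSS/d.

P_X ≈ 48.3 kg VSS/d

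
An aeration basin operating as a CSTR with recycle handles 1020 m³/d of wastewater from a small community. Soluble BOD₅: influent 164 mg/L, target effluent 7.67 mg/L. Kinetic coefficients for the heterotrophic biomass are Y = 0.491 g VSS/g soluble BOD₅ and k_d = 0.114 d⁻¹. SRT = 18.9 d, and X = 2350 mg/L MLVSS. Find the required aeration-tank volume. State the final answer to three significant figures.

Rearranging the biomass balance for a CMAS with decay, V = Y·Q·ΔS·θ_c / [X·(1+k_d θ_c)] = 0.491 × 1020 × (164 − 7.67) × 18.9 / [2350 × (1 + 0.114 × 18.9)] = 1.48×10^6 / 7413 = 199.6 m³.

V ≈ 200 m³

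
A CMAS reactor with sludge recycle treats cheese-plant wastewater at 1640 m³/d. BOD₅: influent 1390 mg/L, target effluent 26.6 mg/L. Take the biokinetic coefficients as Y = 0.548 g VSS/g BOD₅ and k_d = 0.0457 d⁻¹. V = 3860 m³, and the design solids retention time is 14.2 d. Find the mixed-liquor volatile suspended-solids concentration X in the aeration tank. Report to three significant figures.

X = Y·Q·ΔS·θ_c / [V·(1 + k_d θ_c)] = 0.548 × 1640 × (1390 − 26.6) × 14.2 / [3860 × (1 + 0.0457 × 14.2)] = 2734 mg/L.

X ≈ 2730 mg/L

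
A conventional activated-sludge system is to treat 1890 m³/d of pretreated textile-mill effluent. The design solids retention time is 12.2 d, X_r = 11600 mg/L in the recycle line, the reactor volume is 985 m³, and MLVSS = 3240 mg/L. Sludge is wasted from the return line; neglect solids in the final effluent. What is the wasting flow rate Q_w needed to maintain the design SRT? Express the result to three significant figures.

Q_w ≈ 22.6 m³/d

Wasting from the return line (neglecting effluent solids): Q_w = V·X / (θ_c·X_r) = 985.0 × 3240 / (12.2 × 11600) = 22.55 m³/d.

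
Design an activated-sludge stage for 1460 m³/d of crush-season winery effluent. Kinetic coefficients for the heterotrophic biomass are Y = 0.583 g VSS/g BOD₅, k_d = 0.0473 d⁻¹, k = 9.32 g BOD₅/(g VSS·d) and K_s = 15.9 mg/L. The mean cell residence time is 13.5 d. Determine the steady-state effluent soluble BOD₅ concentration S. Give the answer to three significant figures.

S ≈ 0.363 mg/L

For a completely mixed reactor with recycle the Lawrence–McCarty relation gives S = K_s·(1 + k_d·θ_c) / [θ_c·(Y·k − k_d) − 1] = 15.9 × (1 + 0.0473 × 13.5) / [13.5 × (0.583 × 9.32 − 0.0473) − 1] = 26.05 / 71.71 = 0.3633 mg/L.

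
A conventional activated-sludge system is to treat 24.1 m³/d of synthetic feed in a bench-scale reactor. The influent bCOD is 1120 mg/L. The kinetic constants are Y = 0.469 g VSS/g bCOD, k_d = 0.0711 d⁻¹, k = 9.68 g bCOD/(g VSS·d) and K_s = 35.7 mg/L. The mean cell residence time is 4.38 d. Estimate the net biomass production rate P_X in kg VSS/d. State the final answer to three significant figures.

Effluent substrate depends only on kinetics and SRT: S = K_s(1 + k_d θ_c) / [θ_c(Yk − k_d) − 1] = 35.7 × (1 + 0.0711 × 4.38) / [4.38 × (0.469 × 9.68 − 0.0711) − 1] = 46.82 / 18.57 = 2.521 mg/L.
Correct the yield for decay: Y_obs = Y/(1 + k_d θ_c) = 0.469 / (1 + 0.0711 × 4.38) = 0.469 / 1.311 = 0.3576.
Substrate removed = Q·(S₀ − S) = 24.1 m³/d × (1120 − 2.52) g/m³ = 2.69×10^4 g/d = 26.93 kg/d.
Net biomass production P_X = Y_obs × Q·(S₀ − S) = 0.3576 × 26.93 = 9.631 kg VSS/d.

P_X ≈ 9.63 kg VSS/d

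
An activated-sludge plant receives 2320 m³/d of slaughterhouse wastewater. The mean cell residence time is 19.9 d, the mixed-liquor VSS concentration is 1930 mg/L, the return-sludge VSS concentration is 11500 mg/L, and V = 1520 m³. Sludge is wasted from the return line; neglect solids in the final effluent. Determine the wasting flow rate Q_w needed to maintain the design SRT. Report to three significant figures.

Q_w ≈ 12.8 m³/d

Wasting from the return line (neglecting effluent solids): Q_w = V·X / (θ_c·X_r) = 1520 × 1930 / (19.9 × 11500) = 12.82 m³/d.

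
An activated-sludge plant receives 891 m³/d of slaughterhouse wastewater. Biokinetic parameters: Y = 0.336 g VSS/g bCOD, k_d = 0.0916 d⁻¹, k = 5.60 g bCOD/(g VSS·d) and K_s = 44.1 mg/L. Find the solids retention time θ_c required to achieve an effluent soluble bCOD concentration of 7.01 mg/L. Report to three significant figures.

At the target effluent, Y k S/(K_s+S) = 0.336×5.60×7.01/51.11 = 0.2581 d⁻¹.
Then 1/θ_c = μ − k_d = 0.2581 − 0.0916 = 0.1665 d⁻¹, giving θ_c = 6.007 d.

θ_c ≈ 6.01 d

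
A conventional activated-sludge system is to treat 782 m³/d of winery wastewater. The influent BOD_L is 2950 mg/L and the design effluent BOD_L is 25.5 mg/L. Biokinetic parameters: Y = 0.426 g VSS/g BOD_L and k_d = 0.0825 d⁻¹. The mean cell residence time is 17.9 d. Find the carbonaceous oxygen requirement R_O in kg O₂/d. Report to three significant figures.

R_O ≈ 1730 kg O₂/d

Observed yield with endogenous decay: Y_obs = Y / (1 + k_d·θ_c) = 0.426 / (1 + 0.0825 × 17.9) = 0.426 / 2.477 = 0.1720 g VSS/g BOD_L.
Q·(S₀ − S) = 782 × (2950 − 25.5) × 10⁻³ = 2287 kg/d removed.
P_X = Y_obs·Q·(S₀ − S) = 0.1720 × 2287 = 393.4 kg VSS/d.
R_O = Q·(S₀ − S) − 1.42·P_X = 2287 − 1.42 × 393.4 = 1728 kg O₂/d.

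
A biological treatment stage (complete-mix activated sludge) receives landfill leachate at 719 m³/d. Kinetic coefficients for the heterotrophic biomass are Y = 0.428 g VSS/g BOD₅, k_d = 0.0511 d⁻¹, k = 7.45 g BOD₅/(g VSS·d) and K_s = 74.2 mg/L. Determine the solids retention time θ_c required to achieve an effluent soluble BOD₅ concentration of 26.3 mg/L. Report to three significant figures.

At the target effluent, Y k S/(K_s+S) = 0.428×7.45×26.3/100.5 = 0.8344 d⁻¹.
θ_c = 1/(μ − k_d) = 1/(0.8344 − 0.0511) = 1/0.7833 = 1.277 d.

θ_c ≈ 1.28 d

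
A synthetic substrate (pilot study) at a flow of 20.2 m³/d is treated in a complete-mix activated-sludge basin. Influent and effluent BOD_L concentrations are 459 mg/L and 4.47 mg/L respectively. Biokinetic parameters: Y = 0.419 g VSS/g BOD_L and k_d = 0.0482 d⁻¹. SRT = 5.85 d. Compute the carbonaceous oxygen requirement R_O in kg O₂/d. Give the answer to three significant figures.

R_O ≈ 4.92 kg O₂/d

The observed yield is Y_obs = Y/(1 + k_d·θ_c) = 0.419 / (1 + 0.0482 × 5.85) = 0.419 / 1.282 = 0.3268 g VSS per g BOD_L removed.
ΔS = 459 − 4.47 = 454.5 mg/L, so the substrate removal rate is 20.2 × 454.5/1000 = 9.182 kg BOD_L/d.
P_X = Y_obs·Q·(S₀ − S) = 0.3268 × 9.182 = 3.001 kg VSS/d.
R_O = Q·(S₀ − S) − 1.42·P_X = 9.182 − 1.42 × 3.001 = 4.920 kg O₂/d.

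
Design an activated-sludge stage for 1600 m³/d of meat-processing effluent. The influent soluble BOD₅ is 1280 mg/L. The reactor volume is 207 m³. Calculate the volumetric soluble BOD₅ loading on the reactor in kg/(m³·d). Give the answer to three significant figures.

Applied soluble BOD₅ load per unit volume = Q·S₀/V = (1600 × 1280/1000)/207.0 = 9.894 kg soluble BOD₅·m⁻³·d⁻¹.

L_v ≈ 9.89 kg soluble BOD₅/(m³·d)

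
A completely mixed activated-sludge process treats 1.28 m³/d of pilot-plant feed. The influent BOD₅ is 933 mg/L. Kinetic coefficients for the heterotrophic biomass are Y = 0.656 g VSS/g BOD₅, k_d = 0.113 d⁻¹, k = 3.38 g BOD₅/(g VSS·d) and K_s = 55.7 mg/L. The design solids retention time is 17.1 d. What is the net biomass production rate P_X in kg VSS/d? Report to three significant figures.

P_X ≈ 0.266 kg VSS/d

For a completely mixed reactor with recycle the Lawrence–McCarty relation gives S = K_s·(1 + k_d·θ_c) / [θ_c·(Y·k − k_d) − 1] = 55.7 × (1 + 0.113 × 17.1) / [17.1 × (0.656 × 3.38 − 0.113) − 1] = 163.3 / 34.98 = 4.669 mg/L.
Y_obs = Y / (1 + k_d θ_c) = 0.656 / (1 + 0.113 × 17.1) = 0.656 / 2.932 = 0.2237.
Q·(S₀ − S) = 1.28 × (933 − 4.67) × 10⁻³ = 1.188 kg/d removed.
So the net sludge growth is P_X = 0.2237 × 1.188 = 0.2658 kg VSS/d.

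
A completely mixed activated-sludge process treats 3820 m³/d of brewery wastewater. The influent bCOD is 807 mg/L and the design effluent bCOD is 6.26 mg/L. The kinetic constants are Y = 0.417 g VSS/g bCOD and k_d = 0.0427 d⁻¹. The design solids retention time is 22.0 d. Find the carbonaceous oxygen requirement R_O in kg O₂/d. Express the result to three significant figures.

R_O ≈ 2120 kg O₂/d

Observed yield with endogenous decay: Y_obs = Y / (1 + k_d·θ_c) = 0.417 / (1 + 0.0427 × 22.0) = 0.417 / 1.939 = 0.2150 g VSS/g bCOD.
ΔS = 807 − 6.26 = 800.7 mg/L, so the substrate removal rate is 3820 × 800.7/1000 = 3059 kg bCOD/d.
Net sludge production P_X = 0.2150 × 3059 = 657.7 kg VSS/d.
Carbonaceous O₂ demand = substrate oxidised − cell-mass equivalent = 3059 − 1.42 × 657.7 = 2125 kg O₂/d.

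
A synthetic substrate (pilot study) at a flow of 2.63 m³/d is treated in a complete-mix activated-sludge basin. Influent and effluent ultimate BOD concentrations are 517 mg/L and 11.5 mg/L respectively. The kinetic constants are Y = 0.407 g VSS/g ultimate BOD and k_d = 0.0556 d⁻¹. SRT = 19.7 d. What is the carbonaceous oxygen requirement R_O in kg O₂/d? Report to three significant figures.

Observed yield with endogenous decay: Y_obs = Y / (1 + k_d·θ_c) = 0.407 / (1 + 0.0556 × 19.7) = 0.407 / 2.095 = 0.1942 g VSS/g ultimate BOD.
Mass of ultimate BOD removed per day: Q(S₀ − S) = 2.63 × 505.5 g/m³ = 1.329 kg/d.
Biomass synthesised: P_X = Y_obs × 1.329 = 0.2582 kg VSS/d.
R_O = Q·ΔS − 1.42 P_X = 1.329 − 0.3667 = 0.9628 kg O₂/d.

R_O ≈ 0.963 kg O₂/d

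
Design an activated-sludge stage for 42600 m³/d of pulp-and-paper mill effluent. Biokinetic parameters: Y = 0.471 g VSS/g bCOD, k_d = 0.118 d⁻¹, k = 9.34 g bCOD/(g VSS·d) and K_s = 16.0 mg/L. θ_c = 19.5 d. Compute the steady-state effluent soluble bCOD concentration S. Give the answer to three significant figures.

S ≈ 0.640 mg/L

For a completely mixed reactor with recycle the Lawrence–McCarty relation gives S = K_s·(1 + k_d·θ_c) / [θ_c·(Y·k − k_d) − 1] = 16.0 × (1 + 0.118 × 19.5) / [19.5 × (0.471 × 9.34 − 0.118) − 1] = 52.82 / 82.48 = 0.6403 mg/L.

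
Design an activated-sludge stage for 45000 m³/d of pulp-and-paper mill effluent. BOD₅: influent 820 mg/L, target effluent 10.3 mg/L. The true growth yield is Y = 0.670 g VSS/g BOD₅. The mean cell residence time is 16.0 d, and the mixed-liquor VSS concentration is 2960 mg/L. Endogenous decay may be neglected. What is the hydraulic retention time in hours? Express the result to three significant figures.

With k_d = 0 the design equation reduces to V = Y Q (S₀−S) θ_c / X = 0.670 × 45000 × (820 − 10.3) × 16.0 / 2960 = 131959 m³.
HRT = V/Q = 131959 m³ / 45000 m³·d⁻¹ = 2.932 d × 24 = 70.38 h.

τ ≈ 70.4 h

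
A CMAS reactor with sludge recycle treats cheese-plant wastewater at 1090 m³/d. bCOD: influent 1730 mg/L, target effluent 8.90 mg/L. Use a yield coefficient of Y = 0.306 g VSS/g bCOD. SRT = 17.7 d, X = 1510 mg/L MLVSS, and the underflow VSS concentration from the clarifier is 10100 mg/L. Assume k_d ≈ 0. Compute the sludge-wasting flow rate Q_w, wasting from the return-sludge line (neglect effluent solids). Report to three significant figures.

Q_w ≈ 56.8 m³/d

V·X = Y·Q·ΔS·θ_c gives V = 0.306 × 1090 × (1730 − 8.90) × 17.7 / 1510 = 6729 m³.
Q_w = (V·X)/(θ_c X_r) = 6729 × 1510 / (17.7 × 10100) = 56.84 m³/d.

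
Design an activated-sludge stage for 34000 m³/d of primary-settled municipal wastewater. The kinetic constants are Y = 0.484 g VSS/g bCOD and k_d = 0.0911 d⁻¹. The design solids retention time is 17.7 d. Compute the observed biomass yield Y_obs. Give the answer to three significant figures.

Y_obs ≈ 0.185 g VSS/g bCOD

Correct the yield for decay: Y_obs = Y/(1 + k_d θ_c) = 0.484 / (1 + 0.0911 × 17.7) = 0.484 / 2.612 = 0.1853.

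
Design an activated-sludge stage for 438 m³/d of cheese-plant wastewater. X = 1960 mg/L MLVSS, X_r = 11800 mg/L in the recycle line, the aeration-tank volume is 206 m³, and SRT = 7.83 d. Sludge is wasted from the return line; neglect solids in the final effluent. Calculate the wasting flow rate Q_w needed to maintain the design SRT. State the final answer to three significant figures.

Q_w ≈ 4.37 m³/d

Wasting from the return line (neglecting effluent solids): Q_w = V·X / (θ_c·X_r) = 206.0 × 1960 / (7.83 × 11800) = 4.370 m³/d.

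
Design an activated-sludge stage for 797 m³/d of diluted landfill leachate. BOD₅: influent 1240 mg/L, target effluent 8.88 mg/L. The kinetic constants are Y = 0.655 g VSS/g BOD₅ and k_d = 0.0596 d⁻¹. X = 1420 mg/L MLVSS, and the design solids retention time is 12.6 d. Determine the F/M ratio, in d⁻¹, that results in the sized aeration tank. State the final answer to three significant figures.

Rearranging the biomass balance for a CMAS with decay, V = Y·Q·ΔS·θ_c / [X·(1+k_d θ_c)] = 0.655 × 797 × (1240 − 8.88) × 12.6 / [1420 × (1 + 0.0596 × 12.6)] = 8.1×10^6 / 2486 = 3257 m³.
F/M = Q·S₀ / (V·X) = 797 × 1240 / (3257 × 1420) = 0.2137 g BOD₅·(g VSS·d)⁻¹.

F/M ≈ 0.214 d⁻¹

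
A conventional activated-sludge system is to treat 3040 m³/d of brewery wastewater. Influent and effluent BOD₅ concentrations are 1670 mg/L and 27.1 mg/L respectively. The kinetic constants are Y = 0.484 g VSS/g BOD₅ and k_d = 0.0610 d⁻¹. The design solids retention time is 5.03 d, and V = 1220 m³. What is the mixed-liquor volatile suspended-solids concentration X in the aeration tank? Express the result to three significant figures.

X ≈ 7630 mg/L

X = Y·Q·ΔS·θ_c / [V·(1 + k_d θ_c)] = 0.484 × 3040 × (1670 − 27.1) × 5.03 / [1220 × (1 + 0.0610 × 5.03)] = 7626 mg/L.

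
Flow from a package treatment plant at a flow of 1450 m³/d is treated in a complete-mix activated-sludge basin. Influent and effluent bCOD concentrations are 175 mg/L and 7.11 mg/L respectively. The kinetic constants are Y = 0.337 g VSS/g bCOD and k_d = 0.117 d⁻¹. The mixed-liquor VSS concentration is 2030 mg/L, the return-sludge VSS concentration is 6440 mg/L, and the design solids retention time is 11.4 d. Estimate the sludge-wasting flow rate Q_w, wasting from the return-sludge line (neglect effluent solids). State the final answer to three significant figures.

From the SRT design equation V = Y Q (S₀−S) θ_c / [X (1 + k_d θ_c)] = 0.337 × 1450 × (175 − 7.11) × 11.4 / [2030 × (1 + 0.117 × 11.4)] = 9.35×10^5 / 4738 = 197.4 m³.
θ_c = V·X/(Q_w·X_r) when wasting from the recycle, so Q_w = V·X/(θ_c·X_r) = 197.4 × 2030 / (11.4 × 6440) = 5.458 m³/d.

Q_w ≈ 5.46 m³/d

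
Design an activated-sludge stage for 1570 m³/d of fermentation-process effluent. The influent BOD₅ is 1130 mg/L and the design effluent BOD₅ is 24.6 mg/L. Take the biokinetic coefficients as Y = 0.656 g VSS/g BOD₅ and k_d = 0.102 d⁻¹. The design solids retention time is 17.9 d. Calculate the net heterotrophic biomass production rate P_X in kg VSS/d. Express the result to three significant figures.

The observed yield is Y_obs = Y/(1 + k_d·θ_c) = 0.656 / (1 + 0.102 × 17.9) = 0.656 / 2.826 = 0.2321 g VSS per g BOD₅ removed.
ΔS = 1130 − 24.6 = 1105 mg/L, so the substrate removal rate is 1570 × 1105/1000 = 1735 kg BOD₅/d.
Net biomass production P_X = Y_obs × Q·(S₀ − S) = 0.2321 × 1735 = 402.9 kg VSS/d.

P_X ≈ 403 kg VSS/d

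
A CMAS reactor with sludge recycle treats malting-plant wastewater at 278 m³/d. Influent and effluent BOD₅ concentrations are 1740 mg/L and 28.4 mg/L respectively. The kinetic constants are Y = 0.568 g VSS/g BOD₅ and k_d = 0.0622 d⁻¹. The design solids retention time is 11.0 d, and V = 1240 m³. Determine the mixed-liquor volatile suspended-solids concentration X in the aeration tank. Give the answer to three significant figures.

Solving the biomass balance for X: X = Y Q (S₀−S) θ_c / [V (1+k_d θ_c)] = 0.568 × 278 × (1740 − 28.4) × 11.0 / [1240 × (1 + 0.0622 × 11.0)] = 1424 mg/L.

X ≈ 1420 mg/L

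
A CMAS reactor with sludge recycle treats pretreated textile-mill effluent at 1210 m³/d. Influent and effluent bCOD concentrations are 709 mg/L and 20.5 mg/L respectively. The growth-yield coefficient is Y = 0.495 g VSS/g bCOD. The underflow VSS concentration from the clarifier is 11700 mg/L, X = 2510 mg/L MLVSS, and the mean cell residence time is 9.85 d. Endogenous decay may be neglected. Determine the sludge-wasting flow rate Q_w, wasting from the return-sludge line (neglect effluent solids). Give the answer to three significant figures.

V·X = Y·Q·ΔS·θ_c gives V = 0.495 × 1210 × (709 − 20.5) × 9.85 / 2510 = 1618 m³.
θ_c = V·X/(Q_w·X_r) when wasting from the recycle, so Q_w = V·X/(θ_c·X_r) = 1618 × 2510 / (9.85 × 11700) = 35.25 m³/d.

Q_w ≈ 35.2 m³/d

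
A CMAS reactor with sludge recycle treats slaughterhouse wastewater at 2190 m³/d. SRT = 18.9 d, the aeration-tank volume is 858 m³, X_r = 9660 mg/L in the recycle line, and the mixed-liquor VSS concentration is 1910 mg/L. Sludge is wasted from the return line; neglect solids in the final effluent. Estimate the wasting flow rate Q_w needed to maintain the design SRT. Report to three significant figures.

Q_w = (V·X)/(θ_c X_r) = 858.0 × 1910 / (18.9 × 9660) = 8.976 m³/d.

Q_w ≈ 8.98 m³/d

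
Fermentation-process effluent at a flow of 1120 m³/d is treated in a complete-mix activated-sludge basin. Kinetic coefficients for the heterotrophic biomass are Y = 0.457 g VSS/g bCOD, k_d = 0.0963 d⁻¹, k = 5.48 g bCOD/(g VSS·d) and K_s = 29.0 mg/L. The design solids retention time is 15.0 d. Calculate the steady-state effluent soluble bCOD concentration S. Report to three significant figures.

For a completely mixed reactor with recycle the Lawrence–McCarty relation gives S = K_s·(1 + k_d·θ_c) / [θ_c·(Y·k − k_d) − 1] = 29.0 × (1 + 0.0963 × 15.0) / [15.0 × (0.457 × 5.48 − 0.0963) − 1] = 70.89 / 35.12 = 2.018 mg/L.

S ≈ 2.02 mg/L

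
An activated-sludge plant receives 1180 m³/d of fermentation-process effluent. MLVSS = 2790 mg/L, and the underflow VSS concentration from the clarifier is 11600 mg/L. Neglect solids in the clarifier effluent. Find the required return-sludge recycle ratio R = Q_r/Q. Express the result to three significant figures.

R = Q_r/Q = X/(X_r − X) = 2790 / (11600 − 2790) = 0.3167.

R ≈ 0.317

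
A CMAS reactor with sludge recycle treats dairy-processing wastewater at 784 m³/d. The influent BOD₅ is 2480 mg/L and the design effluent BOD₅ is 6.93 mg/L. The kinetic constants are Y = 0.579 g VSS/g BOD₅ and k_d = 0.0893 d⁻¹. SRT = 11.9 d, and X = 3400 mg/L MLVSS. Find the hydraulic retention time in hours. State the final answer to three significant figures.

τ ≈ 58.3 h

Steady-state biomass mass balance: V·X·(1 + k_d·θ_c) = Y·Q·(S₀ − S)·θ_c, so V = 0.579 × 784 × (2480 − 6.93) × 11.9 / [3400 × (1 + 0.0893 × 11.9)] = 1.34×10^7 / 7013 = 1905 m³.
τ = V/Q = 1905/784 = 2.430 d, or 58.31 h.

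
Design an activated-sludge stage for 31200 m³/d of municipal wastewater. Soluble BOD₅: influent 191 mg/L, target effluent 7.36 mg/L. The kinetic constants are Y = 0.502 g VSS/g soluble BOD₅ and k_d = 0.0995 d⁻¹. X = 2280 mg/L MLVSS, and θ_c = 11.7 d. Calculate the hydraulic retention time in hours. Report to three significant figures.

τ ≈ 5.25 h

Steady-state biomass mass balance: V·X·(1 + k_d·θ_c) = Y·Q·(S₀ − S)·θ_c, so V = 0.502 × 31200 × (191 − 7.36) × 11.7 / [2280 × (1 + 0.0995 × 11.7)] = 3.37×10^7 / 4934 = 6820 m³.
τ = V/Q = 6820/31200 = 0.2186 d, or 5.246 h.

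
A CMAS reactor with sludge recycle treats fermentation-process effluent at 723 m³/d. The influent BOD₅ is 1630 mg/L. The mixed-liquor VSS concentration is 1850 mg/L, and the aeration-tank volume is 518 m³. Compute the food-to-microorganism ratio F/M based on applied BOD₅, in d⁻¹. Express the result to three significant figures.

Food-to-microorganism ratio F/M = Q S₀ / (V X) = 723 × 1630 / (518.0 × 1850) = 1.230 d⁻¹.

F/M ≈ 1.23 d⁻¹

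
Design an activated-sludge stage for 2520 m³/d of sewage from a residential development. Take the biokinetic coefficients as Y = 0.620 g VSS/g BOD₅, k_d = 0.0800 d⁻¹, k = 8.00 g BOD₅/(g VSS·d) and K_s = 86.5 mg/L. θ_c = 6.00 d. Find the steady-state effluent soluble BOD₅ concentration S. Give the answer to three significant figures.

S ≈ 4.53 mg/L

From the Monod/SRT balance for a CMAS, S = K_s·(1+k_d θ_c)/[θ_c·(Y k − k_d) − 1] = 86.5 × (1 + 0.0800 × 6.00) / [6.00 × (0.620 × 8.00 − 0.0800) − 1] = 128.0 / 28.28 = 4.527 mg/L.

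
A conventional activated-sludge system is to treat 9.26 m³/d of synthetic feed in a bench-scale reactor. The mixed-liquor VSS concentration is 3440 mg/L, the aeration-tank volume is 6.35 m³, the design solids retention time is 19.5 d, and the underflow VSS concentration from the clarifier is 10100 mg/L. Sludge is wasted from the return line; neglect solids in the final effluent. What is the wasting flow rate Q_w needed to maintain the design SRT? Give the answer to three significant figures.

θ_c = V·X/(Q_w·X_r) when wasting from the recycle, so Q_w = V·X/(θ_c·X_r) = 6.350 × 3440 / (19.5 × 10100) = 0.1109 m³/d.

Q_w ≈ 0.111 m³/d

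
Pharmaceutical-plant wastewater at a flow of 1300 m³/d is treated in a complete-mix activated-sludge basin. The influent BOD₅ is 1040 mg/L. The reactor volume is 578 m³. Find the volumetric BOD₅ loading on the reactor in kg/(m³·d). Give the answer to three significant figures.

L_v ≈ 2.34 kg BOD₅/(m³·d)

Volumetric loading L_v = Q·S₀ / V = 1300 × 1040 g/m³ / 578.0 m³ = 2339 g/(m³·d) = 2.339 kg BOD₅/(m³·d).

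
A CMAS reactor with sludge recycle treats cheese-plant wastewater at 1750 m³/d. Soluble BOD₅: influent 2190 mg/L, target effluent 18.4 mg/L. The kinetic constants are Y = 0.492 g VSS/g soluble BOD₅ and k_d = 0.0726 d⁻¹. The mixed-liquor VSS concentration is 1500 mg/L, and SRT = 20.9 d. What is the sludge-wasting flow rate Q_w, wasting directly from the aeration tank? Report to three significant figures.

Q_w ≈ 495 m³/d

Steady-state biomass mass balance: V·X·(1 + k_d·θ_c) = Y·Q·(S₀ − S)·θ_c, so V = 0.492 × 1750 × (2190 − 18.4) × 20.9 / [1500 × (1 + 0.0726 × 20.9)] = 3.91×10^7 / 3776 = 10349 m³.
Wasting from the aeration tank: Q_w = V / θ_c = 10349 / 20.9 = 495.2 m³/d.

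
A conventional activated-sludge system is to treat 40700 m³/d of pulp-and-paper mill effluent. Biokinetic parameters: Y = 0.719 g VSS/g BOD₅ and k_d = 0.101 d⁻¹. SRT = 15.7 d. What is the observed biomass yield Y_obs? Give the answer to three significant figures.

The observed yield is Y_obs = Y/(1 + k_d·θ_c) = 0.719 / (1 + 0.101 × 15.7) = 0.719 / 2.586 = 0.2781 g VSS per g BOD₅ removed.

Y_obs ≈ 0.278 g VSS/g BOD₅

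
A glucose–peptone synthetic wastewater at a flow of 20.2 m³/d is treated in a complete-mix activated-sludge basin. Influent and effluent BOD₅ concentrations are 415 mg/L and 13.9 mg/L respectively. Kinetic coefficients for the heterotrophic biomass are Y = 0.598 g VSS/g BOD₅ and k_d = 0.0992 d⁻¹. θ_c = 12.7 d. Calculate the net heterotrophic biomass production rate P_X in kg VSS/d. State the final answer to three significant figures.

P_X ≈ 2.14 kg VSS/d

Correct the yield for decay: Y_obs = Y/(1 + k_d θ_c) = 0.598 / (1 + 0.0992 × 12.7) = 0.598 / 2.260 = 0.2646.
Q·(S₀ − S) = 20.2 × (415 − 13.9) × 10⁻³ = 8.102 kg/d removed.
Net biomass production P_X = Y_obs × Q·(S₀ − S) = 0.2646 × 8.102 = 2.144 kg VSS/d.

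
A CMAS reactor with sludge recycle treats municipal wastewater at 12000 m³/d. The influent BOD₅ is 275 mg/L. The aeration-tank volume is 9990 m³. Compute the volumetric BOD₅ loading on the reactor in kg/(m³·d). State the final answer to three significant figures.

Applied BOD₅ load per unit volume = Q·S₀/V = (12000 × 275/1000)/9990 = 0.3303 kg BOD₅·m⁻³·d⁻¹.

L_v ≈ 0.330 kg BOD₅/(m³·d)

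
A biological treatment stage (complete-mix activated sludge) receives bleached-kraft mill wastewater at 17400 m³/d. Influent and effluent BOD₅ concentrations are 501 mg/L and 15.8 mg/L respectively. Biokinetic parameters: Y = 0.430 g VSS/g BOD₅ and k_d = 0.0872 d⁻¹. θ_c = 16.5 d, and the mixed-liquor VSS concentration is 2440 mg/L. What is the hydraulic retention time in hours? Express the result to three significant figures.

τ ≈ 13.9 h

Rearranging the biomass balance for a CMAS with decay, V = Y·Q·ΔS·θ_c / [X·(1+k_d θ_c)] = 0.430 × 17400 × (501 − 15.8) × 16.5 / [2440 × (1 + 0.0872 × 16.5)] = 5.99×10^7 / 5951 = 10066 m³.
Hydraulic retention time τ = V/Q = 10066 / 17400 = 0.5785 d = 13.88 h.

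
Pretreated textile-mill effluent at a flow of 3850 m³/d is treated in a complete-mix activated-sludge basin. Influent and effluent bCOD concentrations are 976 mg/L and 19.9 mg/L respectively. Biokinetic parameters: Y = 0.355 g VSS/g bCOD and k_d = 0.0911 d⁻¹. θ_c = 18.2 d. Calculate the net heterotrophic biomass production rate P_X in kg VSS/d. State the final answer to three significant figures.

P_X ≈ 492 kg VSS/d

Y_obs = Y / (1 + k_d θ_c) = 0.355 / (1 + 0.0911 × 18.2) = 0.355 / 2.658 = 0.1336.
Mass of bCOD removed per day: Q(S₀ − S) = 3850 × 956.1 g/m³ = 3681 kg/d.
P_X = Y_obs · Q(S₀ − S) = 0.1336 × 3681 = 491.6 kg VSS/d.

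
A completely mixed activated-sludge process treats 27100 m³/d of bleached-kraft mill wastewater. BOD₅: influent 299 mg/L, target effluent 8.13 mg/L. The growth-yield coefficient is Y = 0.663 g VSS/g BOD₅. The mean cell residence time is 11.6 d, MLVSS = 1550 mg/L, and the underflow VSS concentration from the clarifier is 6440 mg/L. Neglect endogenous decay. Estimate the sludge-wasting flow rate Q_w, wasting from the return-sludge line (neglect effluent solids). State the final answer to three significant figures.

Q_w ≈ 812 m³/d

V·X = Y·Q·ΔS·θ_c gives V = 0.663 × 27100 × (299 − 8.13) × 11.6 / 1550 = 39112 m³.
Q_w = (V·X)/(θ_c X_r) = 39112 × 1550 / (11.6 × 6440) = 811.5 m³/d.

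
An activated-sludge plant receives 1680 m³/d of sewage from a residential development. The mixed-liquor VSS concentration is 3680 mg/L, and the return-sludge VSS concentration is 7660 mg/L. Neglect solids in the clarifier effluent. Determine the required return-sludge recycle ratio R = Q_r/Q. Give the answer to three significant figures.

R = Q_r/Q = X/(X_r − X) = 3680 / (7660 − 3680) = 0.9246.

R ≈ 0.925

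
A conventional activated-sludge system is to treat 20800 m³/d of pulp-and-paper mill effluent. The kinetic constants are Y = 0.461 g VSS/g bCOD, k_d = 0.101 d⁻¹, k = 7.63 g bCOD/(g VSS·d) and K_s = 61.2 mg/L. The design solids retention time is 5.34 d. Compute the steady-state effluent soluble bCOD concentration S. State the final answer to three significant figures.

Effluent substrate depends only on kinetics and SRT: S = K_s(1 + k_d θ_c) / [θ_c(Yk − k_d) − 1] = 61.2 × (1 + 0.101 × 5.34) / [5.34 × (0.461 × 7.63 − 0.101) − 1] = 94.21 / 17.24 = 5.463 mg/L.

S ≈ 5.46 mg/L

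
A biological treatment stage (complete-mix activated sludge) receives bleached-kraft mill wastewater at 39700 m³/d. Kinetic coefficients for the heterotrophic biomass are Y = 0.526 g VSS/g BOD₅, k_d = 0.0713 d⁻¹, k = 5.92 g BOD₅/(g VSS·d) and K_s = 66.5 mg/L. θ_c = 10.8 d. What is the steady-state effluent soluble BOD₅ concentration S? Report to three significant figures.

S ≈ 3.69 mg/L

For a completely mixed reactor with recycle the Lawrence–McCarty relation gives S = K_s·(1 + k_d·θ_c) / [θ_c·(Y·k − k_d) − 1] = 66.5 × (1 + 0.0713 × 10.8) / [10.8 × (0.526 × 5.92 − 0.0713) − 1] = 117.7 / 31.86 = 3.694 mg/L.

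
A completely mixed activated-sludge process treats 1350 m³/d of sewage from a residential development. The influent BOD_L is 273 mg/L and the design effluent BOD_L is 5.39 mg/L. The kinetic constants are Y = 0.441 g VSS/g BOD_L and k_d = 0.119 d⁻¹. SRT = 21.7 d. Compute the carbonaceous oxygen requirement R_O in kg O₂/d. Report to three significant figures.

R_O ≈ 298 kg O₂/d

The observed yield is Y_obs = Y/(1 + k_d·θ_c) = 0.441 / (1 + 0.119 × 21.7) = 0.441 / 3.582 = 0.1231 g VSS per g BOD_L removed.
ΔS = 273 − 5.39 = 267.6 mg/L, so the substrate removal rate is 1350 × 267.6/1000 = 361.3 kg BOD_L/d.
Biomass synthesised: P_X = Y_obs × 361.3 = 44.47 kg VSS/d.
R_O = Q·ΔS − 1.42 P_X = 361.3 − 63.15 = 298.1 kg O₂/d.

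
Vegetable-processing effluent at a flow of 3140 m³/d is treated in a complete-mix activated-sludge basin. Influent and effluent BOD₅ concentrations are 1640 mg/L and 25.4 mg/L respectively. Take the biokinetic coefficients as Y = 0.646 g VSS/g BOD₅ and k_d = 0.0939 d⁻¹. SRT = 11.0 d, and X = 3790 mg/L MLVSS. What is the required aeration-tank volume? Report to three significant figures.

V ≈ 4680 m³

Steady-state biomass mass balance: V·X·(1 + k_d·θ_c) = Y·Q·(S₀ − S)·θ_c, so V = 0.646 × 3140 × (1640 − 25.4) × 11.0 / [3790 × (1 + 0.0939 × 11.0)] = 3.6×10^7 / 7705 = 4676 m³.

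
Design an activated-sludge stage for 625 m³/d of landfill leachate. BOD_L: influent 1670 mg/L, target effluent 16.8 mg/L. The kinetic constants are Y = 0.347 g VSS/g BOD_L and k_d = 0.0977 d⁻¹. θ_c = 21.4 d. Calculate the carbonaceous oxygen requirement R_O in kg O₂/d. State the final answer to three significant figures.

Observed yield with endogenous decay: Y_obs = Y / (1 + k_d·θ_c) = 0.347 / (1 + 0.0977 × 21.4) = 0.347 / 3.091 = 0.1123 g VSS/g BOD_L.
ΔS = 1670 − 16.8 = 1653 mg/L, so the substrate removal rate is 625 × 1653/1000 = 1033 kg BOD_L/d.
P_X = Y_obs·Q·(S₀ − S) = 0.1123 × 1033 = 116.0 kg VSS/d.
R_O = Q·ΔS − 1.42 P_X = 1033 − 164.7 = 868.5 kg O₂/d.

R_O ≈ 869 kg O₂/d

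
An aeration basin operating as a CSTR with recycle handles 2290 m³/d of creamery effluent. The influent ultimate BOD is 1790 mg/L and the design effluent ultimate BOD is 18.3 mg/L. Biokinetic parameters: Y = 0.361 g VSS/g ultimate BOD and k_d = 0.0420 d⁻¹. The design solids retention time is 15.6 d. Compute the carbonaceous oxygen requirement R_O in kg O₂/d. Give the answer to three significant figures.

The observed yield is Y_obs = Y/(1 + k_d·θ_c) = 0.361 / (1 + 0.0420 × 15.6) = 0.361 / 1.655 = 0.2181 g VSS per g ultimate BOD removed.
ΔS = 1790 − 18.3 = 1772 mg/L, so the substrate removal rate is 2290 × 1772/1000 = 4057 kg ultimate BOD/d.
P_X = Y_obs·Q·(S₀ − S) = 0.2181 × 4057 = 884.9 kg VSS/d.
Carbonaceous O₂ demand = substrate oxidised − cell-mass equivalent = 4057 − 1.42 × 884.9 = 2801 kg O₂/d.

R_O ≈ 2800 kg O₂/d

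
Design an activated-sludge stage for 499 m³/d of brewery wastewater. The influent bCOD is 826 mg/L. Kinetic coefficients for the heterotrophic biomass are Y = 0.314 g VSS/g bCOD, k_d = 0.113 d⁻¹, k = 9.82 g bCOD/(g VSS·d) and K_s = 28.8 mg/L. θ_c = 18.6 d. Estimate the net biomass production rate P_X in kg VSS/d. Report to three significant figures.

From the Monod/SRT balance for a CMAS, S = K_s·(1+k_d θ_c)/[θ_c·(Y k − k_d) − 1] = 28.8 × (1 + 0.113 × 18.6) / [18.6 × (0.314 × 9.82 − 0.113) − 1] = 89.33 / 54.25 = 1.647 mg/L.
Observed yield with endogenous decay: Y_obs = Y / (1 + k_d·θ_c) = 0.314 / (1 + 0.113 × 18.6) = 0.314 / 3.102 = 0.1012 g VSS/g bCOD.
ΔS = 826 − 1.65 = 824.4 mg/L, so the substrate removal rate is 499 × 824.4/1000 = 411.4 kg bCOD/d.
Net biomass production P_X = Y_obs × Q·(S₀ − S) = 0.1012 × 411.4 = 41.64 kg VSS/d.

P_X ≈ 41.6 kg VSS/d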